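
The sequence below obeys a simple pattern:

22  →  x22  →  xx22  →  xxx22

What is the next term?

Each term is the previous one with x prepended.
Applying this once more to xxx22:

xxxx22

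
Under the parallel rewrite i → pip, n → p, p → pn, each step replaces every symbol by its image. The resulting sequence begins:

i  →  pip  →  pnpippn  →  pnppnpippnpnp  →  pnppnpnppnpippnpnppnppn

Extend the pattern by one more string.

Replace each of the 23 characters of pnppnpnppnpippnpnppnppn in place — pn p pn pn p pn p pn pn p pn pip pn pn p pn p pn pn p pn pn p — and concatenate.

pnppnpnppnppnpnppnpippnpnppnppnpnppnpnp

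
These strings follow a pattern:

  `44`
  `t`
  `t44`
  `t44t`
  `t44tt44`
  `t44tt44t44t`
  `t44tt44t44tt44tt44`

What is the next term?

From term 3 onward, concatenate the last term with the second-to-last: t·44 = t44, t44·t = t44t, …
The next term joins t44tt44t44tt44tt44 and t44tt44t44t.

t44tt44t44tt44tt44t44tt44t44t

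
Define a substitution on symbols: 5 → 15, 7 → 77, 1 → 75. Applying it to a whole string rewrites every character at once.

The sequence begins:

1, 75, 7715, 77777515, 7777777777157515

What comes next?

77777777777777777777751577157515

Replace each of the 16 characters of 7777777777157515 in place — 77 77 77 77 77 77 77 77 77 77 75 15 77 15 75 15 — and concatenate.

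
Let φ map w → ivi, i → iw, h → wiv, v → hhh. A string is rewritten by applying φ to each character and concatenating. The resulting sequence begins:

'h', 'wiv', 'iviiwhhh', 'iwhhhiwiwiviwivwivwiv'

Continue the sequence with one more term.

Rewriting the 21 symbols of iwhhhiwiwiviwivwivwiv one by one yields iw ivi wiv wiv wiv iw ivi iw ivi iw hhh iw ivi iw hhh ivi iw hhh ivi iw hhh; concatenated:

iwiviwivwivwiviwiviiwiviiwhhhiwiviiwhhhiviiwhhhiviiwhhh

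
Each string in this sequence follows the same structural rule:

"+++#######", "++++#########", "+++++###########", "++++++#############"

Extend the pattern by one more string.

Each string has the form +^{n} #^{2n+1}, where the shown terms are n = 3, 4, 5, 6.
Setting n = 7 gives 7, 15 characters in each block.

+++++++###############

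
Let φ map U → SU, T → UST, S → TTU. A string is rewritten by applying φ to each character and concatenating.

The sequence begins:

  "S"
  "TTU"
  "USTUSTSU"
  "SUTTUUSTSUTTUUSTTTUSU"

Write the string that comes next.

φ(SUTTUUSTSUTTUUSTTTUSU) expands symbol-by-symbol to TTU SU UST UST SU SU TTU UST TTU SU UST UST SU SU TTU UST UST UST SU TTU SU; joining the 21 pieces gives the next term.

TTUSUUSTUSTSUSUTTUUSTTTUSUUSTUSTSUSUTTUUSTUSTUSTSUTTUSU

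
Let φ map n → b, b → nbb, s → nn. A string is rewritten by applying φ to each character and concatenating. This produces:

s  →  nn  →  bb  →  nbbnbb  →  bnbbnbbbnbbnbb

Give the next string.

Applying the rule to each of the 14 symbols of bnbbnbbbnbbnbb gives the pieces nbb b nbb nbb b nbb nbb nbb b nbb nbb b nbb nbb, which concatenate to the answer.

nbbbnbbnbbbnbbnbbnbbbnbbnbbbnbbnbb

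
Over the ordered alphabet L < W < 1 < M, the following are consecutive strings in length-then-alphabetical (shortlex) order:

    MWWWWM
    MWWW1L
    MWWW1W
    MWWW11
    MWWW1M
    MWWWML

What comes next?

Treat MWWWML as a base-4 numeral over the given alphabet and add one, carrying through any trailing M's.

MWWWMW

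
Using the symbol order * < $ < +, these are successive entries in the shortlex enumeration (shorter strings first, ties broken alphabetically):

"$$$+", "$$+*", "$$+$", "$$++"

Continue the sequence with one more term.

$+**

Treat $$++ as a base-3 numeral over the given alphabet and add one, carrying through any trailing +'s.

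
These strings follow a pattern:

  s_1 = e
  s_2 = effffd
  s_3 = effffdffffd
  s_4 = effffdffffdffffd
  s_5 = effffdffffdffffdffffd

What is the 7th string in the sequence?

effffdffffdffffdffffdffffdffffd

Each term is the previous one with ffffd appended.
From effffdffffdffffdffffd, 2 further steps: effffdffffdffffdffffd → effffdffffdffffdffffdffffd → (answer).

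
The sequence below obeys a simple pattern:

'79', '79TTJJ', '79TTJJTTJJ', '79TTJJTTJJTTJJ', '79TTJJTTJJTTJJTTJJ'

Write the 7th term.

Each term is the previous one with TTJJ appended.
From 79TTJJTTJJTTJJTTJJ, 2 further steps: 79TTJJTTJJTTJJTTJJ → 79TTJJTTJJTTJJTTJJTTJJ → (answer).

79TTJJTTJJTTJJTTJJTTJJTTJJ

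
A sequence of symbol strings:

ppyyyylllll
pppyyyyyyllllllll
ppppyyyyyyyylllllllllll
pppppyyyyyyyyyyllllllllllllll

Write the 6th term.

Reading off run lengths: p runs 2, 3, 4, 5; y runs 4, 6, 8, 10; l runs 5, 8, 11, 14 — each is linear in n, where the shown terms are n = 2, 3, 4, 5.
At n = 7 the blocks have lengths 7, 14, 20.

pppppppyyyyyyyyyyyyyyllllllllllllllllllll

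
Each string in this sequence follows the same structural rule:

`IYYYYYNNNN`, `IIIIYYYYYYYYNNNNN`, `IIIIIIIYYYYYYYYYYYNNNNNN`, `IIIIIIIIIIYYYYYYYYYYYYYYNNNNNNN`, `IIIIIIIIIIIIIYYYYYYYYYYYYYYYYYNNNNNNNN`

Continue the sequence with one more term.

IIIIIIIIIIIIIIIIYYYYYYYYYYYYYYYYYYYYNNNNNNNNN

Reading off run lengths: I runs 1, 4, 7, 10, 13; Y runs 5, 8, 11, 14, 17; N runs 4, 5, 6, 7, 8 — each is linear in n (n = 1, 2, …).
Setting n = 6 gives 16, 20, 9 characters in each block.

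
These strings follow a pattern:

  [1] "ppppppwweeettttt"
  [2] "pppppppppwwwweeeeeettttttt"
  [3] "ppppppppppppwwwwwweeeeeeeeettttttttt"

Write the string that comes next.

Reading off run lengths: p runs 6, 9, 12; w runs 2, 4, 6; e runs 3, 6, 9; t runs 5, 7, 9 — each is linear in n (n = 1, 2, …).
Setting n = 4 gives 15, 8, 12, 11 characters in each block.

pppppppppppppppwwwwwwwweeeeeeeeeeeettttttttttt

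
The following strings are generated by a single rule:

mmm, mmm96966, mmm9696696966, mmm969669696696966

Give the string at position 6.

Every step adds 96966 to the end: s(k+1) = s(k)·96966.
From mmm969669696696966, 2 further steps: mmm969669696696966 → mmm96966969669696696966 → (answer).

mmm9696696966969669696696966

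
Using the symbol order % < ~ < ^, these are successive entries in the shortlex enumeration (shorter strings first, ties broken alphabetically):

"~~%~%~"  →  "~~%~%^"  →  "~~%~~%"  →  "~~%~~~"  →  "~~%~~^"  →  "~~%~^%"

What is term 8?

~~%~^^

Continuing the enumeration 2 steps past ~~%~^%: ~~%~^% → ~~%~^~ → (answer).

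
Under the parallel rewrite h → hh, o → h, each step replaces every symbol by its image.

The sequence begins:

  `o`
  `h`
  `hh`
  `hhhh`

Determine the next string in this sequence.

hhhhhhhh

Rewriting each symbol of hhhh: h→hh, h→hh, h→hh, h→hh, which concatenates to hh hh hh hh.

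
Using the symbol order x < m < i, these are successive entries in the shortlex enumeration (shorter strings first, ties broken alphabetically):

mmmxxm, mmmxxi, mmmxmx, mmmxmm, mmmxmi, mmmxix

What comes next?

mmmxim

Treat mmmxix as a base-3 numeral over the given alphabet and add one, carrying through any trailing i's.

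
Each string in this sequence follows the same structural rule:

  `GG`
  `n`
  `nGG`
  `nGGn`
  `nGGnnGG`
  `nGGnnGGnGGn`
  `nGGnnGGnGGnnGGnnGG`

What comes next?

nGGnnGGnGGnnGGnnGGnGGnnGGnGGn

From term 3 onward, concatenate the last term with the second-to-last: n·GG = nGG, nGG·n = nGGn, …
So term 8 is nGGnnGGnGGnnGGnnGG·nGGnnGGnGGn.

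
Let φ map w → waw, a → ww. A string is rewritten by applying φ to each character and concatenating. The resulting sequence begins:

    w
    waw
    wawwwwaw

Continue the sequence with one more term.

Apply φ to wawwwwaw symbol by symbol: w→waw, a→ww, w→waw, w→waw, w→waw, w→waw, a→ww, w→waw; joined: waw ww waw waw waw waw ww waw.

wawwwwawwawwawwawwwwaw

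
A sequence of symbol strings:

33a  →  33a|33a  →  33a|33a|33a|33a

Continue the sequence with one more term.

Each string is two copies of the previous one joined by '|'.
Doubling 33a|33a|33a|33a with '|' between the halves:

33a|33a|33a|33a|33a|33a|33a|33a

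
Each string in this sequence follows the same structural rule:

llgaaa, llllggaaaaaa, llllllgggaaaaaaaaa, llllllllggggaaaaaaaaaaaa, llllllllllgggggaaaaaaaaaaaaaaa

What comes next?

llllllllllllggggggaaaaaaaaaaaaaaaaaa

The n-th term is 2n l's then n g's then 3n a's (n = 1, 2, …).
Setting n = 6 gives 12, 6, 18 characters in each block.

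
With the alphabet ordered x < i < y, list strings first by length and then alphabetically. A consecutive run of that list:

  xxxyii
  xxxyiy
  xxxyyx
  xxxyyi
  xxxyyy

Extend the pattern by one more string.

Treat xxxyyy as a base-3 numeral over the given alphabet and add one, carrying through any trailing y's.

xxixxx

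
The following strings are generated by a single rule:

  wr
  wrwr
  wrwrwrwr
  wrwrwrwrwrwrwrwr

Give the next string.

Each string is two copies of the previous one concatenated.
Doubling wrwrwrwrwrwrwrwr:

wrwrwrwrwrwrwrwrwrwrwrwrwrwrwrwr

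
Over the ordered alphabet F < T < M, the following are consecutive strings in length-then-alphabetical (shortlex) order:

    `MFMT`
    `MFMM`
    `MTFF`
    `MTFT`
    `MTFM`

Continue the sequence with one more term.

Find the rightmost character of MTFM below M, bump it to the next letter, and reset everything to its right to F.

MTTF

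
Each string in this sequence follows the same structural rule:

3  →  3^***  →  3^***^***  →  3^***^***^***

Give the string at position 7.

3^***^***^***^***^***^***

Each term is the previous one with ^*** appended.
From 3^***^***^***, 3 further steps: 3^***^***^*** → 3^***^***^***^*** → 3^***^***^***^***^*** → (answer).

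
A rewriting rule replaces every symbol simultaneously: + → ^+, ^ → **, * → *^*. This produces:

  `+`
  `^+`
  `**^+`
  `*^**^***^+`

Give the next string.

*^****^**^****^**^**^***^+

Expanding *^**^***^+: *→*^*, ^→**, *→*^*, *→*^*, ^→**, *→*^*, *→*^*, *→*^*, ^→**, +→^+. Concatenated: *^* ** *^* *^* ** *^* *^* *^* ** ^+.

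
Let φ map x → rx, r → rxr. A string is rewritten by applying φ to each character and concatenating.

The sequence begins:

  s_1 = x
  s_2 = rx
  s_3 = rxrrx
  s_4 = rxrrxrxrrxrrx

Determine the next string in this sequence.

rxrrxrxrrxrrxrxrrxrxrrxrrxrxrrxrrx

Replace each of the 13 characters of rxrrxrxrrxrrx in place — rxr rx rxr rxr rx rxr rx rxr rxr rx rxr rxr rx — and concatenate.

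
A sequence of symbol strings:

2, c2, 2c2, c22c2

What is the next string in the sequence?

2c2c22c2

This is a Fibonacci-style word recurrence s(k) = s(k−2)·s(k−1): e.g. 2·c2 = 2c2.
Continuing: 2c2 · c22c2 gives term 5.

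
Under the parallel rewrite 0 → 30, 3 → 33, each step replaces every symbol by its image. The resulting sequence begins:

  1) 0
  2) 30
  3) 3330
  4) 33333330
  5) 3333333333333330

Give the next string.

Replace each of the 16 characters of 3333333333333330 in place — 33 33 33 33 33 33 33 33 33 33 33 33 33 33 33 30 — and concatenate.

33333333333333333333333333333330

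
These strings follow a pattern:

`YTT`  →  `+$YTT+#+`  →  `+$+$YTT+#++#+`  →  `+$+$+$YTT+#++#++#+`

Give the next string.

Each term wraps the previous one in +$ on the left and +#+ on the right.
Applying this once more to +$+$+$YTT+#++#++#+:

+$+$+$+$YTT+#++#++#++#+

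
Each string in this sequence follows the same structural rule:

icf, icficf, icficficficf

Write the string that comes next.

s(k+1) = s(k)·s(k) — each term doubles the last.
One more doubling of icficficficf gives the answer.

icficficficficficficficf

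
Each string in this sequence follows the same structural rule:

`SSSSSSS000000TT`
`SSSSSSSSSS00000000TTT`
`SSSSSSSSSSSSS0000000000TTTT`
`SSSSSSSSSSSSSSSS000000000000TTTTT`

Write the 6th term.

The n-th term is 3n+1 S's then 2n+2 0's then n T's, where the shown terms are n = 2, 3, 4, 5.
Setting n = 7 gives 22, 16, 7 characters in each block.

SSSSSSSSSSSSSSSSSSSSSS0000000000000000TTTTTTT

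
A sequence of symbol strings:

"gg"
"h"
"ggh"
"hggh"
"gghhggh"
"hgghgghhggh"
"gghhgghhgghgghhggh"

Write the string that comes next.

hgghgghhgghgghhgghhgghgghhggh

Each term (from the third on) is the two preceding terms concatenated in order: term 3 = gg·h = ggh.
So term 8 is hgghgghhggh·gghhgghhgghgghhggh.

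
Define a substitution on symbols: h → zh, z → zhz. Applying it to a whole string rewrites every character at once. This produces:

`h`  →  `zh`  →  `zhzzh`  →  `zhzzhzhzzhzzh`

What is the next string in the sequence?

Applying the rule to each of the 13 symbols of zhzzhzhzzhzzh gives the pieces zhz zh zhz zhz zh zhz zh zhz zhz zh zhz zhz zh, which concatenate to the answer.

zhzzhzhzzhzzhzhzzhzhzzhzzhzhzzhzzh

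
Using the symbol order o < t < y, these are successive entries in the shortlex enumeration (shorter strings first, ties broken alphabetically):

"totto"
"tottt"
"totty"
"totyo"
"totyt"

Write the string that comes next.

Find the rightmost character of totyt below y, bump it to the next letter, and reset everything to its right to o.

totyy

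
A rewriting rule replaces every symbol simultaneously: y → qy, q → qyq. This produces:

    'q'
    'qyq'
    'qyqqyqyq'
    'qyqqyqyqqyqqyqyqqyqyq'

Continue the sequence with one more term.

qyqqyqyqqyqqyqyqqyqyqqyqqyqyqqyqqyqyqqyqyqqyqqyqyqqyqyq

Replace each of the 21 characters of qyqqyqyqqyqqyqyqqyqyq in place — qyq qy qyq qyq qy qyq qy qyq qyq qy qyq qyq qy qyq qy qyq qyq qy qyq qy qyq — and concatenate.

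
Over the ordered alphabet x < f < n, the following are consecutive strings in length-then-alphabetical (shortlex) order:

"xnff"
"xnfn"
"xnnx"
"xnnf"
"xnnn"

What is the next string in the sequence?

fxxx

The successor of xnnn increments the rightmost position that isn't already n and resets every position after it to x.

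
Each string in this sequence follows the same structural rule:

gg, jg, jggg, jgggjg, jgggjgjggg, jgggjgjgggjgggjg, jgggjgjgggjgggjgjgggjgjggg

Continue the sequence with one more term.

This is a Fibonacci-style word recurrence s(k) = s(k−1)·s(k−2): e.g. jg·gg = jggg.
So term 8 is jgggjgjgggjgggjgjgggjgjggg·jgggjgjgggjgggjg.

jgggjgjgggjgggjgjgggjgjgggjgggjgjgggjgggjg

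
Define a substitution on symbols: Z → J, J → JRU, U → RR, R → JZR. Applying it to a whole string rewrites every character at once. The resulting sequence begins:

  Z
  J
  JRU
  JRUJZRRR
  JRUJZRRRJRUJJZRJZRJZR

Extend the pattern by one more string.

φ(JRUJZRRRJRUJJZRJZRJZR) expands symbol-by-symbol to JRU JZR RR JRU J JZR JZR JZR JRU JZR RR JRU JRU J JZR JRU J JZR JRU J JZR; joining the 21 pieces gives the next term.

JRUJZRRRJRUJJZRJZRJZRJRUJZRRRJRUJRUJJZRJRUJJZRJRUJJZR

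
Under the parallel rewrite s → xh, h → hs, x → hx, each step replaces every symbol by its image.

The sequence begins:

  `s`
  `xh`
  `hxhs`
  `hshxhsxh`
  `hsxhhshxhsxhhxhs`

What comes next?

Applying the rule to each of the 16 symbols of hsxhhshxhsxhhxhs gives the pieces hs xh hx hs hs xh hs hx hs xh hx hs hs hx hs xh, which concatenate to the answer.

hsxhhxhshsxhhshxhsxhhxhshshxhsxh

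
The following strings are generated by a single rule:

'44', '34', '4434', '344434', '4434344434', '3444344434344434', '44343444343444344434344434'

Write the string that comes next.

This is a Fibonacci-style word recurrence s(k) = s(k−2)·s(k−1): e.g. 44·34 = 4434.
So term 8 is 3444344434344434·44343444343444344434344434.

344434443434443444343444343444344434344434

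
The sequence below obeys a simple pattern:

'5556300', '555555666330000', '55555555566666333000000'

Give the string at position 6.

55555555555555555566666666666333333000000000000

The n-th term is 3n 5's then 2n-1 6's then n 3's then 2n 0's (n = 1, 2, …).
For term 6, n = 6, so the run lengths are 18, 11, 6, 12.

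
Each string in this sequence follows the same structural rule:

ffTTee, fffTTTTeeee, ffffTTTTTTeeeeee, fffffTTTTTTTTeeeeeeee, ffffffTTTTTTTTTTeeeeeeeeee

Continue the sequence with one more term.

The n-th term is n+1 f's then 2n T's then 2n e's (n = 1, 2, …).
For the next term, n = 6, so the run lengths are 7, 12, 12.

fffffffTTTTTTTTTTTTeeeeeeeeeeee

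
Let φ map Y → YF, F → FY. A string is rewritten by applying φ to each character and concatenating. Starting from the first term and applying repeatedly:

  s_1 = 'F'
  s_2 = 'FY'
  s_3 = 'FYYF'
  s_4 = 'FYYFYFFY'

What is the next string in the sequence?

FYYFYFFYYFFYFYYF

Rewriting each symbol of FYYFYFFY: F→FY, Y→YF, Y→YF, F→FY, Y→YF, F→FY, F→FY, Y→YF, which concatenates to FY YF YF FY YF FY FY YF.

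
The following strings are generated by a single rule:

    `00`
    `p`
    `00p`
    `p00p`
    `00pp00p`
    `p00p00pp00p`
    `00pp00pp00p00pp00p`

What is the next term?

From term 3 onward, concatenate the second-to-last term with the last: 00·p = 00p, p·00p = p00p, …
Continuing: p00p00pp00p · 00pp00pp00p00pp00p gives term 8.

p00p00pp00p00pp00pp00p00pp00p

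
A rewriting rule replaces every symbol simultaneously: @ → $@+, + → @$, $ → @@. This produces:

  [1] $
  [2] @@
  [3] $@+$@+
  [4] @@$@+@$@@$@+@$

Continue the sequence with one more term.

$@+$@+@@$@+@$$@+@@$@+$@+@@$@+@$$@+@@

Replace each of the 14 characters of @@$@+@$@@$@+@$ in place — $@+ $@+ @@ $@+ @$ $@+ @@ $@+ $@+ @@ $@+ @$ $@+ @@ — and concatenate.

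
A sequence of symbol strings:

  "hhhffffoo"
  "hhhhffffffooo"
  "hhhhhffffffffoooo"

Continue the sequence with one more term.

The n-th term is n+1 h's then 2n f's then n o's, where the shown terms are n = 2, 3, 4.
For the next term, n = 5, so the run lengths are 6, 10, 5.

hhhhhhffffffffffooooo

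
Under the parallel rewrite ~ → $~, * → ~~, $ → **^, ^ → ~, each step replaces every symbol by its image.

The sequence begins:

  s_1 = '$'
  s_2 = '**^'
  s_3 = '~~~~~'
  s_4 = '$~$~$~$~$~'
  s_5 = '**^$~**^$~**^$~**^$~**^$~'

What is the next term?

~~~~~**^$~~~~~~**^$~~~~~~**^$~~~~~~**^$~~~~~~**^$~

Applying the rule to each of the 25 symbols of **^$~**^$~**^$~**^$~**^$~ gives the pieces ~~ ~~ ~ **^ $~ ~~ ~~ ~ **^ $~ ~~ ~~ ~ **^ $~ ~~ ~~ ~ **^ $~ ~~ ~~ ~ **^ $~, which concatenate to the answer.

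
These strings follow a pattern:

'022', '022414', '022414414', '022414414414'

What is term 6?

022414414414414414

Every step adds 414 to the end: s(k+1) = s(k)·414.
From 022414414414, 2 further steps: 022414414414 → 022414414414414 → (answer).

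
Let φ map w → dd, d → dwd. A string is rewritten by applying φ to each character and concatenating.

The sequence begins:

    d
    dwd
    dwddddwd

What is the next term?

dwddddwddwddwddwddddwd

Apply φ to dwddddwd symbol by symbol: d→dwd, w→dd, d→dwd, d→dwd, d→dwd, d→dwd, w→dd, d→dwd; joined: dwd dd dwd dwd dwd dwd dd dwd.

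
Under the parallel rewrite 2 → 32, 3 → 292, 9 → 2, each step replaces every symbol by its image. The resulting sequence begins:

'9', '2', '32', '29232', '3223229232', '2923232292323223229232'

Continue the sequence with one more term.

Rewriting the 22 symbols of 2923232292323223229232 one by one yields 32 2 32 292 32 292 32 32 2 32 292 32 292 32 32 292 32 32 2 32 292 32; concatenated:

32232292322923232232292322923232292323223229232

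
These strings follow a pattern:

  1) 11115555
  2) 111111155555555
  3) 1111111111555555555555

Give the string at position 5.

111111111111111155555555555555555555

Each string has the form 1^{3n+1} 5^{4n} (n = 1, 2, …).
For term 5, n = 5, so the run lengths are 16, 20.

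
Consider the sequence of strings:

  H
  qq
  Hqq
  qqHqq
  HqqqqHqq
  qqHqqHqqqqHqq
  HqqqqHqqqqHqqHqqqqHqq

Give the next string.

From term 3 onward, concatenate the second-to-last term with the last: H·qq = Hqq, qq·Hqq = qqHqq, …
The next term joins qqHqqHqqqqHqq and HqqqqHqqqqHqqHqqqqHqq.

qqHqqHqqqqHqqHqqqqHqqqqHqqHqqqqHqq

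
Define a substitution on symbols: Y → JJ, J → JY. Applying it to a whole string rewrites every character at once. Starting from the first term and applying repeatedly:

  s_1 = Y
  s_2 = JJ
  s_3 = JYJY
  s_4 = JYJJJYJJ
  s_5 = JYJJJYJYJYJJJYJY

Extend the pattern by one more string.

Rewriting the 16 symbols of JYJJJYJYJYJJJYJY one by one yields JY JJ JY JY JY JJ JY JJ JY JJ JY JY JY JJ JY JJ; concatenated:

JYJJJYJYJYJJJYJJJYJJJYJYJYJJJYJJ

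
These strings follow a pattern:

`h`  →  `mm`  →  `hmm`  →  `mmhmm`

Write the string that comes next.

This is a Fibonacci-style word recurrence s(k) = s(k−2)·s(k−1): e.g. h·mm = hmm.
The next term joins hmm and mmhmm.

hmmmmhmm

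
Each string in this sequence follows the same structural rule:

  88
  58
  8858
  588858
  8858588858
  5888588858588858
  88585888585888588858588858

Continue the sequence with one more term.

588858885858885888585888585888588858588858

This is a Fibonacci-style word recurrence s(k) = s(k−2)·s(k−1): e.g. 88·58 = 8858.
So term 8 is 5888588858588858·88585888585888588858588858.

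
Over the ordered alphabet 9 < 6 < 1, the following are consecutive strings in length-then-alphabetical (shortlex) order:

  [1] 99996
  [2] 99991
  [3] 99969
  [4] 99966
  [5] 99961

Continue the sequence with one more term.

Find the rightmost character of 99961 below 1, bump it to the next letter, and reset everything to its right to 9.

99919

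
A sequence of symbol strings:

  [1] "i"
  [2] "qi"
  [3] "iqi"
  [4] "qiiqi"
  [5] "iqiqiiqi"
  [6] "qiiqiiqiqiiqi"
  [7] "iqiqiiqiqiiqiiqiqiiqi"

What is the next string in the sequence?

Each term (from the third on) is the two preceding terms concatenated in order: term 3 = i·qi = iqi.
So term 8 is qiiqiiqiqiiqi·iqiqiiqiqiiqiiqiqiiqi.

qiiqiiqiqiiqiiqiqiiqiqiiqiiqiqiiqi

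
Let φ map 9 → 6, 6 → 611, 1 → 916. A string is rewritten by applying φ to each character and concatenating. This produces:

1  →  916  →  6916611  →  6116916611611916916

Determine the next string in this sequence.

Rewriting the 19 symbols of 6116916611611916916 one by one yields 611 916 916 611 6 916 611 611 916 916 611 916 916 6 916 611 6 916 611; concatenated:

611916916611691661161191691661191691669166116916611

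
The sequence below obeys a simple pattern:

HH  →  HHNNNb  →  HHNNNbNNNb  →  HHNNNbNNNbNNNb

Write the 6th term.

HHNNNbNNNbNNNbNNNbNNNb

Each term is the previous one with NNNb appended.
From HHNNNbNNNbNNNb, 2 further steps: HHNNNbNNNbNNNb → HHNNNbNNNbNNNbNNNb → (answer).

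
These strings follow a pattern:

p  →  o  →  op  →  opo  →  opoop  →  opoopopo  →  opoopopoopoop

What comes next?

Each term (from the third on) is the previous term followed by the one before it: term 3 = o·p = op.
Continuing: opoopopoopoop · opoopopo gives term 8.

opoopopoopoopopoopopo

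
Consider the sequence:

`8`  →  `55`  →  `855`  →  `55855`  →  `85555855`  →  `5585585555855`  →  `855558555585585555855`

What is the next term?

5585585555855855558555585585555855

This is a Fibonacci-style word recurrence s(k) = s(k−2)·s(k−1): e.g. 8·55 = 855.
The next term joins 5585585555855 and 855558555585585555855.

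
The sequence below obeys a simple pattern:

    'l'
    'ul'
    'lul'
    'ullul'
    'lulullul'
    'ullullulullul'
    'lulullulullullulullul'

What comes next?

ullullulullullulullulullullulullul

Each term (from the third on) is the two preceding terms concatenated in order: term 3 = l·ul = lul.
So term 8 is ullullulullul·lulullulullullulullul.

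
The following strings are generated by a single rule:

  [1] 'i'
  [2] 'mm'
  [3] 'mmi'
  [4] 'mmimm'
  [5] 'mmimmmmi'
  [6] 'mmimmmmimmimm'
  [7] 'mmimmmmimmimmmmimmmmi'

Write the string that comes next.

mmimmmmimmimmmmimmmmimmimmmmimmimm

This is a Fibonacci-style word recurrence s(k) = s(k−1)·s(k−2): e.g. mm·i = mmi.
The next term joins mmimmmmimmimmmmimmmmi and mmimmmmimmimm.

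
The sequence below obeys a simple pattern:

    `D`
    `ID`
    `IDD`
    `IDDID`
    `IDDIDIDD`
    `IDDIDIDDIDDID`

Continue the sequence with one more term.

IDDIDIDDIDDIDIDDIDIDD

From term 3 onward, concatenate the last term with the second-to-last: ID·D = IDD, IDD·ID = IDDID, …
So term 7 is IDDIDIDDIDDID·IDDIDIDD.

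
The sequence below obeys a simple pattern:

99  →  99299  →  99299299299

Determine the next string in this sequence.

99299299299299299299299

Each string is two copies of the previous one joined by '2'.
So the next term is two copies of 99299299299 with '2' between the halves.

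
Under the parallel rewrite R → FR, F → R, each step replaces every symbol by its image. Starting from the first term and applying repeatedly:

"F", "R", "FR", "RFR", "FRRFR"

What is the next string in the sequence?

Expanding FRRFR: F→R, R→FR, R→FR, F→R, R→FR. Concatenated: R FR FR R FR.

RFRFRRFR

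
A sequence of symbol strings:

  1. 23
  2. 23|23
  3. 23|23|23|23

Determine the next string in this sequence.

s(k+1) = s(k)·|·s(k) — each term doubles the last with '|' between the halves.
So the next term is two copies of 23|23|23|23 with '|' between the halves.

23|23|23|23|23|23|23|23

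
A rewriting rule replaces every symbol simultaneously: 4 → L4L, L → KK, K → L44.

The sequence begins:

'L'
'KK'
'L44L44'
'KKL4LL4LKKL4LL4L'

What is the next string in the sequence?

L44L44KKL4LKKKKL4LKKL44L44KKL4LKKKKL4LKK

Applying the rule to each of the 16 symbols of KKL4LL4LKKL4LL4L gives the pieces L44 L44 KK L4L KK KK L4L KK L44 L44 KK L4L KK KK L4L KK, which concatenate to the answer.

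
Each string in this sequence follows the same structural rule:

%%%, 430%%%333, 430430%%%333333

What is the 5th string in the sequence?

430430430430%%%333333333333

Each term wraps the previous one in 430 on the left and 333 on the right.
From 430430%%%333333, 2 further steps: 430430%%%333333 → 430430430%%%333333333 → (answer).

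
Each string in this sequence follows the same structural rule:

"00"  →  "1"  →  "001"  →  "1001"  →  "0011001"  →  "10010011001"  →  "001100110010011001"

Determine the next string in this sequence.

10010011001001100110010011001

Each term (from the third on) is the two preceding terms concatenated in order: term 3 = 00·1 = 001.
Continuing: 10010011001 · 001100110010011001 gives term 8.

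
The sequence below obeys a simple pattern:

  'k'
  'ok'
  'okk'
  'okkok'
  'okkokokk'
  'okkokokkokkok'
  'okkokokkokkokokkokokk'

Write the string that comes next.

okkokokkokkokokkokokkokkokokkokkok

This is a Fibonacci-style word recurrence s(k) = s(k−1)·s(k−2): e.g. ok·k = okk.
The next term joins okkokokkokkokokkokokk and okkokokkokkok.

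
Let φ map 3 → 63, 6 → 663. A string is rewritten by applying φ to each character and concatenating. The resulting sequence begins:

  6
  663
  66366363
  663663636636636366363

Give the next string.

Rewriting the 21 symbols of 663663636636636366363 one by one yields 663 663 63 663 663 63 663 63 663 663 63 663 663 63 663 63 663 663 63 663 63; concatenated:

6636636366366363663636636636366366363663636636636366363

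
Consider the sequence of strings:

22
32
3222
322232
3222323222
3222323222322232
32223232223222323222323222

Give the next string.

322232322232223232223232223222323222322232

From term 3 onward, concatenate the last term with the second-to-last: 32·22 = 3222, 3222·32 = 322232, …
Continuing: 32223232223222323222323222 · 3222323222322232 gives term 8.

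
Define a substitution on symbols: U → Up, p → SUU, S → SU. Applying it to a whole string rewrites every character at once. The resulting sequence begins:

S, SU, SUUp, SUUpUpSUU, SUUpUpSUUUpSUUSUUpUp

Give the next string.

Applying the rule to each of the 20 symbols of SUUpUpSUUUpSUUSUUpUp gives the pieces SU Up Up SUU Up SUU SU Up Up Up SUU SU Up Up SU Up Up SUU Up SUU, which concatenate to the answer.

SUUpUpSUUUpSUUSUUpUpUpSUUSUUpUpSUUpUpSUUUpSUU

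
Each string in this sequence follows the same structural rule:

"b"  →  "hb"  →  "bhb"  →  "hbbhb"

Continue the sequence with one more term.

bhbhbbhb

This is a Fibonacci-style word recurrence s(k) = s(k−2)·s(k−1): e.g. b·hb = bhb.
The next term joins bhb and hbbhb.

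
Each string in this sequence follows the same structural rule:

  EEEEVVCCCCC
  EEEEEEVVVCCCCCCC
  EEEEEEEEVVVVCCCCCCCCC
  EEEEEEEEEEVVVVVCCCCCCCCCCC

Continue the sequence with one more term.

The n-th term is 2n E's then n V's then 2n+1 C's, where the shown terms are n = 2, 3, 4, 5.
Setting n = 6 gives 12, 6, 13 characters in each block.

EEEEEEEEEEEEVVVVVVCCCCCCCCCCCCC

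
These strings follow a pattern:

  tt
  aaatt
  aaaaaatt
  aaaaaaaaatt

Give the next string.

The strings grow by a fixed prefix aaa each time.
Applying this once more to aaaaaaaaatt:

aaaaaaaaaaaatt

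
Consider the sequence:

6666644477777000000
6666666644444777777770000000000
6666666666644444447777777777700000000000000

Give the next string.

6666666666666644444444477777777777777000000000000000000

The n-th term is 3n+2 6's then 2n+1 4's then 3n+2 7's then 4n+2 0's (n = 1, 2, …).
For the next term, n = 4, so the run lengths are 14, 9, 14, 18.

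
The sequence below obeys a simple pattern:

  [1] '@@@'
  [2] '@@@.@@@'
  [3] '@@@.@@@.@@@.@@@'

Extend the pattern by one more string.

Every step duplicates the string with '.' between the halves.
One more doubling of @@@.@@@.@@@.@@@ gives the answer.

@@@.@@@.@@@.@@@.@@@.@@@.@@@.@@@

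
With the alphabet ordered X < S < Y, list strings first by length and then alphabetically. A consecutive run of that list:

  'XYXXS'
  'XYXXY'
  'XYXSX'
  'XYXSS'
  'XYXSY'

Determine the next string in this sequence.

Treat XYXSY as a base-3 numeral over the given alphabet and add one, carrying through any trailing Y's.

XYXYX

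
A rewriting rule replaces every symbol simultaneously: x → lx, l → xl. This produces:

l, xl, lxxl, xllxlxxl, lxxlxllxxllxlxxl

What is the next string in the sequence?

Applying the rule to each of the 16 symbols of lxxlxllxxllxlxxl gives the pieces xl lx lx xl lx xl xl lx lx xl xl lx xl lx lx xl, which concatenate to the answer.

xllxlxxllxxlxllxlxxlxllxxllxlxxl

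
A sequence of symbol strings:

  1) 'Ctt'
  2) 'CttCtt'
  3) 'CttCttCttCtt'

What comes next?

Each string is two copies of the previous one concatenated.
So the next term is two copies of CttCttCttCtt.

CttCttCttCttCttCttCttCtt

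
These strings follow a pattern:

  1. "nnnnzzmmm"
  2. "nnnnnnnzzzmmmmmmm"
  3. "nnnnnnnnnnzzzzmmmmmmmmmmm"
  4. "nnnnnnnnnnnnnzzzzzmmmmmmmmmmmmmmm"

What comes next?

nnnnnnnnnnnnnnnnzzzzzzmmmmmmmmmmmmmmmmmmm

Term n consists of 3n+1 n's, followed by n+1 z's, followed by 4n-1 m's (n = 1, 2, …).
For the next term, n = 5, so the run lengths are 16, 6, 19.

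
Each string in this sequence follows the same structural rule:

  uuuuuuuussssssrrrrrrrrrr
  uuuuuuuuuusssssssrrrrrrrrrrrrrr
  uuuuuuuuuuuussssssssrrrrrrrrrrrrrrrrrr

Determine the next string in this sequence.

uuuuuuuuuuuuuusssssssssrrrrrrrrrrrrrrrrrrrrrr

Term n consists of 2n+2 u's, followed by n+3 s's, followed by 4n-2 r's, where the shown terms are n = 3, 4, 5.
Setting n = 6 gives 14, 9, 22 characters in each block.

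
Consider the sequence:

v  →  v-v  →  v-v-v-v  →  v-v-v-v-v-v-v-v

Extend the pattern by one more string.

v-v-v-v-v-v-v-v-v-v-v-v-v-v-v-v

Every step duplicates the string with '-' between the halves.
So the next term is two copies of v-v-v-v-v-v-v-v with '-' between the halves.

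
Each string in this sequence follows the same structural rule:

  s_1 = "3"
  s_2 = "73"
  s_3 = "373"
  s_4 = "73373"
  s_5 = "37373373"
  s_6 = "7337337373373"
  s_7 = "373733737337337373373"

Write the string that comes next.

From term 3 onward, concatenate the second-to-last term with the last: 3·73 = 373, 73·373 = 73373, …
The next term joins 7337337373373 and 373733737337337373373.

7337337373373373733737337337373373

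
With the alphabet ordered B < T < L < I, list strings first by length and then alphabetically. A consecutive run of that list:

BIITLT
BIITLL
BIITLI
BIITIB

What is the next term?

Find the rightmost character of BIITIB below I, bump it to the next letter, and reset everything to its right to B.

BIITIT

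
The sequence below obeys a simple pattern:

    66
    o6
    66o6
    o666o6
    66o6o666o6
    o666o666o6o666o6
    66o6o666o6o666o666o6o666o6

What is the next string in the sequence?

o666o666o6o666o666o6o666o6o666o666o6o666o6

From term 3 onward, concatenate the second-to-last term with the last: 66·o6 = 66o6, o6·66o6 = o666o6, …
So term 8 is o666o666o6o666o6·66o6o666o6o666o666o6o666o6.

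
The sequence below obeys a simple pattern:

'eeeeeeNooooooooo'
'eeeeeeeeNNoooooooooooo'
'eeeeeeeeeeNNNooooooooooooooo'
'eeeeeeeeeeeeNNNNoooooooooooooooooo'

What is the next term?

Term n consists of 2n e's, followed by n-2 N's, followed by 3n o's, where the shown terms are n = 3, 4, 5, 6.
For the next term, n = 7, so the run lengths are 14, 5, 21.

eeeeeeeeeeeeeeNNNNNooooooooooooooooooooo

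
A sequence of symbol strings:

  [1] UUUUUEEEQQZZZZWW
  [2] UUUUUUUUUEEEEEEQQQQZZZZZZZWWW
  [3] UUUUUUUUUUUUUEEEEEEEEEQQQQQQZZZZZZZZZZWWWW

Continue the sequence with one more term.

UUUUUUUUUUUUUUUUUEEEEEEEEEEEEQQQQQQQQZZZZZZZZZZZZZWWWWW

Each string has the form U^{4n+1} E^{3n} Q^{2n} Z^{3n+1} W^{n+1} (n = 1, 2, …).
For the next term, n = 4, so the run lengths are 17, 12, 8, 13, 5.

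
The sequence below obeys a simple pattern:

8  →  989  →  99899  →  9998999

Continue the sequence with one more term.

Every step adds 9 to the front and 9 to the end of the previous string.
Applying this once more to 9998999:

999989999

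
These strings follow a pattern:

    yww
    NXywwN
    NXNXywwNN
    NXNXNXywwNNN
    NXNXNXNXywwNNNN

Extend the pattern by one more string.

Every step adds NX to the front and N to the end of the previous string.
Applying this once more to NXNXNXNXywwNNNN:

NXNXNXNXNXywwNNNNN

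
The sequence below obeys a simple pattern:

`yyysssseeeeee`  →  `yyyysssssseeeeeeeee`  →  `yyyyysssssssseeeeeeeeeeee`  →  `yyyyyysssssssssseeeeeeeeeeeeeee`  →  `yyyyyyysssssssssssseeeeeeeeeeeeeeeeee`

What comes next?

yyyyyyyysssssssssssssseeeeeeeeeeeeeeeeeeeee

Reading off run lengths: y runs 3, 4, 5, 6, 7; s runs 4, 6, 8, 10, 12; e runs 6, 9, 12, 15, 18 — each is linear in n, where the shown terms are n = 2, 3, 4, 5, 6.
At n = 7 the blocks have lengths 8, 14, 21.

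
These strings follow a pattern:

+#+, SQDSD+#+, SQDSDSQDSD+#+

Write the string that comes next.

Every step adds SQDSD at the front: s(k+1) = SQDSD·s(k).
One more step from SQDSDSQDSD+#+ gives the answer.

SQDSDSQDSDSQDSD+#+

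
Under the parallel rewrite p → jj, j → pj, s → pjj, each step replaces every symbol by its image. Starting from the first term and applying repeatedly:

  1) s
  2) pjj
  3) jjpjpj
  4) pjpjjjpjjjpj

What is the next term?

jjpjjjpjpjpjjjpjpjpjjjpj

Apply φ to pjpjjjpjjjpj symbol by symbol: p→jj, j→pj, p→jj, j→pj, j→pj, j→pj, p→jj, j→pj, j→pj, j→pj, p→jj, j→pj; joined: jj pj jj pj pj pj jj pj pj pj jj pj.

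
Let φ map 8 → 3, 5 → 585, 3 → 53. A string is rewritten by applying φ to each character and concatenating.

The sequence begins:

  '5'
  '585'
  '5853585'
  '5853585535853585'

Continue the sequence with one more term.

φ(5853585535853585) expands symbol-by-symbol to 585 3 585 53 585 3 585 585 53 585 3 585 53 585 3 585; joining the 16 pieces gives the next term.

5853585535853585585535853585535853585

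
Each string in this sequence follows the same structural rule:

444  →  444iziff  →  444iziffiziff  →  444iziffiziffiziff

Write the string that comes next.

Each term is the previous one with iziff appended.
Applying this once more to 444iziffiziffiziff:

444iziffiziffiziffiziff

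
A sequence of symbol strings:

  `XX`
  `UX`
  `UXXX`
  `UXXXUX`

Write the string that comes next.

UXXXUXUXXX

From term 3 onward, concatenate the last term with the second-to-last: UX·XX = UXXX, UXXX·UX = UXXXUX, …
The next term joins UXXXUX and UXXX.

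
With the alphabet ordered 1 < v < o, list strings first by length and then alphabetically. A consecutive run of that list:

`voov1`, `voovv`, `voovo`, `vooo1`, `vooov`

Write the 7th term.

o1111

Continuing the enumeration 2 steps past vooov: vooov → voooo → (answer).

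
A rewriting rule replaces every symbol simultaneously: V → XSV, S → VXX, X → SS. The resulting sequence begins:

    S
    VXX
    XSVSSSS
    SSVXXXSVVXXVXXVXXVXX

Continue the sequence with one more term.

VXXVXXXSVSSSSSSVXXXSVXSVSSSSXSVSSSSXSVSSSSXSVSSSS

Applying the rule to each of the 20 symbols of SSVXXXSVVXXVXXVXXVXX gives the pieces VXX VXX XSV SS SS SS VXX XSV XSV SS SS XSV SS SS XSV SS SS XSV SS SS, which concatenate to the answer.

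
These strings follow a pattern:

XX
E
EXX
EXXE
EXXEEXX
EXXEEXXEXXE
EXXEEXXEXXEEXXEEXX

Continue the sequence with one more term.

From term 3 onward, concatenate the last term with the second-to-last: E·XX = EXX, EXX·E = EXXE, …
The next term joins EXXEEXXEXXEEXXEEXX and EXXEEXXEXXE.

EXXEEXXEXXEEXXEEXXEXXEEXXEXXE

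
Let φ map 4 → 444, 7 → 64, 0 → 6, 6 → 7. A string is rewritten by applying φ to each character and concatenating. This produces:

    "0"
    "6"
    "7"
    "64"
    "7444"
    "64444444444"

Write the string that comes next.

Apply φ to 64444444444 symbol by symbol: 6→7, 4→444, 4→444, 4→444, 4→444, 4→444, 4→444, 4→444, 4→444, 4→444, 4→444; joined: 7 444 444 444 444 444 444 444 444 444 444.

7444444444444444444444444444444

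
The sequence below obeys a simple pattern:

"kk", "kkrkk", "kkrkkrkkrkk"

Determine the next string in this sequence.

Each string is two copies of the previous one joined by 'r'.
So the next term is two copies of kkrkkrkkrkk with 'r' between the halves.

kkrkkrkkrkkrkkrkkrkkrkk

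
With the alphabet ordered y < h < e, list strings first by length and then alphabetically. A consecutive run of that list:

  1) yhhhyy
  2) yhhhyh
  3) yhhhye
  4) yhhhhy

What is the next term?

yhhhhh

Treat yhhhhy as a base-3 numeral over the given alphabet and add one, carrying through any trailing e's.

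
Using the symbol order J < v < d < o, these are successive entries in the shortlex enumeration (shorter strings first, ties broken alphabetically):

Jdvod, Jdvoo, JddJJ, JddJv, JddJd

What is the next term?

JddJo

Find the rightmost character of JddJd below o, bump it to the next letter, and reset everything to its right to J.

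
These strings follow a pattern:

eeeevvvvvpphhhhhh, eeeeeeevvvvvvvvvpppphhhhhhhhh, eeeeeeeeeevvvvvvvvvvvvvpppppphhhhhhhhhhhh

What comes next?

eeeeeeeeeeeeevvvvvvvvvvvvvvvvvpppppppphhhhhhhhhhhhhhh

Term n consists of 3n+1 e's, followed by 4n+1 v's, followed by 2n p's, followed by 3n+3 h's (n = 1, 2, …).
At n = 4 the blocks have lengths 13, 17, 8, 15.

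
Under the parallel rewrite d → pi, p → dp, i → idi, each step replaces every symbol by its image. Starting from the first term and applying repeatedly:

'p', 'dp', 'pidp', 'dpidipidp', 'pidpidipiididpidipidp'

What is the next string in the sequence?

Applying the rule to each of the 21 symbols of pidpidipiididpidipidp gives the pieces dp idi pi dp idi pi idi dp idi idi pi idi pi dp idi pi idi dp idi pi dp, which concatenate to the answer.

dpidipidpidipiididpidiidipiidipidpidipiididpidipidp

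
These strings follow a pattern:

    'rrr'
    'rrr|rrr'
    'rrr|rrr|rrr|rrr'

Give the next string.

Each string is two copies of the previous one joined by '|'.
Doubling rrr|rrr|rrr|rrr with '|' between the halves:

rrr|rrr|rrr|rrr|rrr|rrr|rrr|rrr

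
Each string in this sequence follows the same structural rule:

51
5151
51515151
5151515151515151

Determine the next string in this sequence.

Every step duplicates the string.
One more doubling of 5151515151515151 gives the answer.

51515151515151515151515151515151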